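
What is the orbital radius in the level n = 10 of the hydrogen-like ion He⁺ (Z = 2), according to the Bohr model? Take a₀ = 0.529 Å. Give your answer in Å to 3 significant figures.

26.5 Å

r_n = n²a₀/Z = 10² × 0.529 / 2
    = 100 × 0.529 / 2 = 26.5 Å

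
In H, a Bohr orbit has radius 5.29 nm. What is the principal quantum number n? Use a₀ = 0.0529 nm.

10

r_n = n²a₀/Z ⇒ n² = rZ/a₀ = 5.29 × 1 / 0.0529 ≈ 100.00
n = 10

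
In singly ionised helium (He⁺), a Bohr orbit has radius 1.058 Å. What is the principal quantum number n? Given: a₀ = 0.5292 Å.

2

r_n = n²a₀/Z ⇒ n² = rZ/a₀ = 1.058 × 2 / 0.5292 ≈ 4.00
n = 2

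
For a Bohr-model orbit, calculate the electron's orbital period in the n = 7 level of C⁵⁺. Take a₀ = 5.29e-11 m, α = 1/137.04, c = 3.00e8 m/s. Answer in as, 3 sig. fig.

1450 as

r = n²a₀/Z = 7²·5.29e-11/6 = 4.32e-10 m
v = Zαc/n = 6·0.00730·3.00e8/7 = 1.88e6 m/s
T = 2πr/v = 1.45e-15 s = 1450 as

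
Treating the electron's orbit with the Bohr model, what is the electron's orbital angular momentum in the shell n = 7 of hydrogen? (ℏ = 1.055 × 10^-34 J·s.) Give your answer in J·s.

7.385 × 10^-34 J·s

L_n = nℏ = 7 × 1.055 × 10^-34 = 7.385 × 10^-34 J·s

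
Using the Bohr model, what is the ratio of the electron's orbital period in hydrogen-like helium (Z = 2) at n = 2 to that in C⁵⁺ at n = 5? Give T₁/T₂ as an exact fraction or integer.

T ∝ Z^-2 · n^3
T₁/T₂ = (2/6)^-2 · (2/5)^3 = 72/125

72/125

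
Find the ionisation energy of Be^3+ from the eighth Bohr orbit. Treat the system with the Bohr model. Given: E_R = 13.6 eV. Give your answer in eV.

E_n = −E_R·Z²/n² = −13.6 × 4²/8² eV = -3.40 eV
Ionisation energy = −E_n = 3.40 eV

3.40 eV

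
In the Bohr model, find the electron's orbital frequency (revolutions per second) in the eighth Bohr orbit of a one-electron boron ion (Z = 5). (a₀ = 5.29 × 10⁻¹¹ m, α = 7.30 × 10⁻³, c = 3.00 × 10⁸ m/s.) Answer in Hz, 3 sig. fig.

r = n²a₀/Z = 6.77 × 10⁻¹⁰ m, v = Zαc/n = 1.37 × 10⁶ m/s
f = v/(2πr) = 3.22 × 10¹⁴ Hz

3.22 × 10¹⁴ Hz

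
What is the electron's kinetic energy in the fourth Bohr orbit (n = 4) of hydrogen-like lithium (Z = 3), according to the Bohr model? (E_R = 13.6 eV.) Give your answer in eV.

7.65 eV

For a Coulomb orbit the virial theorem gives K = −E_n.
E_n = −E_R·Z²/n², so K = E_R·Z²/n² = 13.6 × 3²/4² = 7.65 eV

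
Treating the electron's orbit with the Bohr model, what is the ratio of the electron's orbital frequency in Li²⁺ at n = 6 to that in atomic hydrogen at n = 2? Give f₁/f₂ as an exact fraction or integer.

1/3

f ∝ Z^2 · n^-3
f₁/f₂ = (3/1)^2 · (6/2)^-3 = 1/3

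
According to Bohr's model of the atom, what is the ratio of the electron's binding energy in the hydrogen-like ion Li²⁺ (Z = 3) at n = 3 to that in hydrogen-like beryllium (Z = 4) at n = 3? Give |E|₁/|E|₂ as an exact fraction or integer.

|E| ∝ Z^2 · n^-2
|E|₁/|E|₂ = (3/4)^2 · (3/3)^-2 = 9/16

9/16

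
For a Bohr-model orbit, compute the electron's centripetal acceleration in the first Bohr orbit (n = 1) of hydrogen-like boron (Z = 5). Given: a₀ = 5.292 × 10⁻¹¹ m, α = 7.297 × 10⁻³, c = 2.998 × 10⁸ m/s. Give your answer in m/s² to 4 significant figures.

1.130 × 10²⁵ m/s²

r = n²a₀/Z = 1.058 × 10⁻¹¹ m, v = Zαc/n = 1.094 × 10⁷ m/s
a = v²/r = (1.094 × 10⁷)² / 1.058 × 10⁻¹¹ = 1.130 × 10²⁵ m/s²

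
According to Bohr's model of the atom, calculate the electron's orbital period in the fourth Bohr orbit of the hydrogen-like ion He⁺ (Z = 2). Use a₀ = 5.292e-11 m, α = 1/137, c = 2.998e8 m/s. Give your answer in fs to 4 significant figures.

r = n²a₀/Z = 4²·5.292e-11/2 = 4.234e-10 m
v = Zαc/n = 2·0.007299·2.998e8/4 = 1.094e6 m/s
T = 2πr/v = 2.431e-15 s = 2.431 fs

2.431 fs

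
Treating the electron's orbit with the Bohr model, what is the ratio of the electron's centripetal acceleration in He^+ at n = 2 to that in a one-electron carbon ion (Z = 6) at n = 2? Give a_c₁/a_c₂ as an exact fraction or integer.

1/27

a_c ∝ Z^3 · n^-4
a_c₁/a_c₂ = (2/6)^3 · (2/2)^-4 = 1/27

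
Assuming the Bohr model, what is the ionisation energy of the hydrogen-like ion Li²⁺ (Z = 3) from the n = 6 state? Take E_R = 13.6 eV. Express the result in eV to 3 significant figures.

E_n = −E_R·Z²/n² = −13.6 × 3²/6² eV = -3.40 eV
Ionisation energy = −E_n = 3.40 eV

3.40 eV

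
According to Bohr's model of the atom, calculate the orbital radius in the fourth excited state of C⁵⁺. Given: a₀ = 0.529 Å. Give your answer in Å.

2.20 Å

r_n = n²a₀/Z = 5² × 0.529 / 6
    = 25 × 0.529 / 6 = 2.20 Å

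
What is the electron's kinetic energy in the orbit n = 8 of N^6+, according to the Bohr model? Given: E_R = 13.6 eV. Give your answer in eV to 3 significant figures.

10.4 eV

For a Coulomb orbit the virial theorem gives K = −E_n.
E_n = −E_R·Z²/n², so K = E_R·Z²/n² = 13.6 × 7²/8² = 10.4 eV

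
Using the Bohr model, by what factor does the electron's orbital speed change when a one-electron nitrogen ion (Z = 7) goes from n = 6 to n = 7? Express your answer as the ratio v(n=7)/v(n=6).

v ∝ Z^1 · n^-1; with Z fixed, v ∝ n^-1.
v(n=7)/v(n=6) = (7/6)^-1 = 6/7

6/7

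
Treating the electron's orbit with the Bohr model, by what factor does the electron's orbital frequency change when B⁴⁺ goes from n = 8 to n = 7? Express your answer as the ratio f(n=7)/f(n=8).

512/343

f ∝ Z^2 · n^-3; with Z fixed, f ∝ n^-3.
f(n=7)/f(n=8) = (7/8)^-3 = 512/343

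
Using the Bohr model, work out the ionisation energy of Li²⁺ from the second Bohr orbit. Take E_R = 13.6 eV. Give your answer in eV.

E_n = −E_R·Z²/n² = −13.6 × 3²/2² eV = -30.6 eV
Ionisation energy = −E_n = 30.6 eV

30.6 eV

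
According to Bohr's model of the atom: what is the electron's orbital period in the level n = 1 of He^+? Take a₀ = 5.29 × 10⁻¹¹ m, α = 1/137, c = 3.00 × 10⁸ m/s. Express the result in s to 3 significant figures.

3.79 × 10⁻¹⁷ s

r = n²a₀/Z = 1²·5.29 × 10⁻¹¹/2 = 2.65 × 10⁻¹¹ m
v = Zαc/n = 2·0.00730·3.00 × 10⁸/1 = 4.38 × 10⁶ m/s
T = 2πr/v = 3.79 × 10⁻¹⁷ s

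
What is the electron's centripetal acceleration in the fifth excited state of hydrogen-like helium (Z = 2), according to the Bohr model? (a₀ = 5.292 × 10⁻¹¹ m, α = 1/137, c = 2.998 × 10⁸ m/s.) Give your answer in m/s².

r = n²a₀/Z = 9.526 × 10⁻¹⁰ m, v = Zαc/n = 7.294 × 10⁵ m/s
a = v²/r = (7.294 × 10⁵)² / 9.526 × 10⁻¹⁰ = 5.586 × 10²⁰ m/s²

5.586 × 10²⁰ m/s²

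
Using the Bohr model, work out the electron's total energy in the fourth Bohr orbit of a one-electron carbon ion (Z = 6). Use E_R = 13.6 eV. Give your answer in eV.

E_n = −E_R·Z²/n² = −13.6 × 6²/4² = -30.6 eV

-30.6 eV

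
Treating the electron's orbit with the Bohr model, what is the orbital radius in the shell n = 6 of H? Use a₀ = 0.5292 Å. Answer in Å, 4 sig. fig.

19.05 Å

r_n = n²a₀/Z = 6² × 0.5292 / 1
    = 36 × 0.5292 / 1 = 19.05 Å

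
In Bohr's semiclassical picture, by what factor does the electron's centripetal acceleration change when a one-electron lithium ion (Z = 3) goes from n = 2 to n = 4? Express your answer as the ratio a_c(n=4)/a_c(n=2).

a_c ∝ Z^3 · n^-4; with Z fixed, a_c ∝ n^-4.
a_c(n=4)/a_c(n=2) = (4/2)^-4 = 1/16

1/16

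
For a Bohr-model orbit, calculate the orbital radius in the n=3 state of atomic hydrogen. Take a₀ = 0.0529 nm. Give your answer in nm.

r_n = n²a₀/Z = 3² × 0.0529 / 1
    = 9 × 0.0529 / 1 = 0.476 nm

0.476 nm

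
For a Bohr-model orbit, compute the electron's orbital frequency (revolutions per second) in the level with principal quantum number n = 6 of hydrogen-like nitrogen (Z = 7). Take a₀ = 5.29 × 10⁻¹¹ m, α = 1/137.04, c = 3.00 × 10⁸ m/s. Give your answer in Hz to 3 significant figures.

1.49 × 10¹⁵ Hz

r = n²a₀/Z = 2.72 × 10⁻¹⁰ m, v = Zαc/n = 2.55 × 10⁶ m/s
f = v/(2πr) = 1.49 × 10¹⁵ Hz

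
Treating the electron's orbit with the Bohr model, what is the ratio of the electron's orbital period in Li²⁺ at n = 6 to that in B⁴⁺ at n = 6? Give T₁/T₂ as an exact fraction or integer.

T ∝ Z^-2 · n^3
T₁/T₂ = (3/5)^-2 · (6/6)^3 = 25/9

25/9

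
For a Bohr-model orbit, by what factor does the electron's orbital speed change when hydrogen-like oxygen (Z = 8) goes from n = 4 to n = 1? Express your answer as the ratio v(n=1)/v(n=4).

v ∝ Z^1 · n^-1; with Z fixed, v ∝ n^-1.
v(n=1)/v(n=4) = (1/4)^-1 = 4

4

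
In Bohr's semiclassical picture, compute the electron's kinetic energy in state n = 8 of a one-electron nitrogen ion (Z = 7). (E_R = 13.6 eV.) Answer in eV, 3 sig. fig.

For a Coulomb orbit the virial theorem gives K = −E_n.
E_n = −E_R·Z²/n², so K = E_R·Z²/n² = 13.6 × 7²/8² = 10.4 eV

10.4 eV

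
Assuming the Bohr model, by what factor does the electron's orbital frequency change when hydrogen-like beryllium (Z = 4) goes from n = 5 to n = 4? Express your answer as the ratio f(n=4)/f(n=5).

125/64

f ∝ Z^2 · n^-3; with Z fixed, f ∝ n^-3.
f(n=4)/f(n=5) = (4/5)^-3 = 125/64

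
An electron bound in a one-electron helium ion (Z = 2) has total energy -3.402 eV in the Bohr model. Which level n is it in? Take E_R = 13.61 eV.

4

E_n = −E_R Z²/n² ⇒ n² = E_R Z²/(−E_n) = 13.61 × 2² / 3.402 ≈ 16.00
n = 4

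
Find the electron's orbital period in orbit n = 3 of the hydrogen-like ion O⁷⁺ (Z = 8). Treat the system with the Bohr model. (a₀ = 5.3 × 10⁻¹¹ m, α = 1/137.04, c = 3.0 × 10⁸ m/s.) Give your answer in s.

r = n²a₀/Z = 3²·5.3 × 10⁻¹¹/8 = 6.0 × 10⁻¹¹ m
v = Zαc/n = 8·0.0073·3.0 × 10⁸/3 = 5.8 × 10⁶ m/s
T = 2πr/v = 6.4 × 10⁻¹⁷ s

6.4 × 10⁻¹⁷ s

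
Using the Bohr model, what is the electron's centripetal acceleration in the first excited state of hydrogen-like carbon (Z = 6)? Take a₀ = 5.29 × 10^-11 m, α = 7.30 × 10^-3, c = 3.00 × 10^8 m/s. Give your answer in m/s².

r = n²a₀/Z = 3.53 × 10^-11 m, v = Zαc/n = 6.57 × 10^6 m/s
a = v²/r = (6.57 × 10^6)² / 3.53 × 10^-11 = 1.22 × 10^24 m/s²

1.22 × 10^24 m/s²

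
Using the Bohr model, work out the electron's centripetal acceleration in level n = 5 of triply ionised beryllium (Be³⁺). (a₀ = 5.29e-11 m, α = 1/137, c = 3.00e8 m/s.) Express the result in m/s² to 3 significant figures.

9.28e21 m/s²

r = n²a₀/Z = 3.31e-10 m, v = Zαc/n = 1.75e6 m/s
a = v²/r = (1.75e6)² / 3.31e-10 = 9.28e21 m/s²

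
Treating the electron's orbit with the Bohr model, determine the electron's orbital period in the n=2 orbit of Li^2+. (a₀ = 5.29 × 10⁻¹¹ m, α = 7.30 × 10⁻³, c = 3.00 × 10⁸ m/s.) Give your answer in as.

135 as

r = n²a₀/Z = 2²·5.29 × 10⁻¹¹/3 = 7.05 × 10⁻¹¹ m
v = Zαc/n = 3·0.00730·3.00 × 10⁸/2 = 3.29 × 10⁶ m/s
T = 2πr/v = 1.35 × 10⁻¹⁶ s = 135 as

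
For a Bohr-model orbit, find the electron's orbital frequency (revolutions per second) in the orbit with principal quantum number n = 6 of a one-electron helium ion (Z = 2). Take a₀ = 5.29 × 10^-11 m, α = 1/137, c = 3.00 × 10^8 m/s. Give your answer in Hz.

1.22 × 10^14 Hz

r = n²a₀/Z = 9.52 × 10^-10 m, v = Zαc/n = 7.30 × 10^5 m/s
f = v/(2πr) = 1.22 × 10^14 Hz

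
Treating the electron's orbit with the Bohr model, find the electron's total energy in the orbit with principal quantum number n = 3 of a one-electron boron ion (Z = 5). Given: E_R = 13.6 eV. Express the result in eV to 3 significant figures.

E_n = −E_R·Z²/n² = −13.6 × 5²/3² = -37.8 eV

-37.8 eV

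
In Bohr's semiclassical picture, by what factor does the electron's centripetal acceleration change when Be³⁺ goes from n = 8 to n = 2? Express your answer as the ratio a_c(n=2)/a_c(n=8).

a_c ∝ Z^3 · n^-4; with Z fixed, a_c ∝ n^-4.
a_c(n=2)/a_c(n=8) = (2/8)^-4 = 256

256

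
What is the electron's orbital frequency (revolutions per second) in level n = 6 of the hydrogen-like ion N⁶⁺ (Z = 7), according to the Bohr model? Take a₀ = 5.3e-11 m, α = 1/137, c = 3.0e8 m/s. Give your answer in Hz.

1.5e15 Hz

r = n²a₀/Z = 2.7e-10 m, v = Zαc/n = 2.6e6 m/s
f = v/(2πr) = 1.5e15 Hz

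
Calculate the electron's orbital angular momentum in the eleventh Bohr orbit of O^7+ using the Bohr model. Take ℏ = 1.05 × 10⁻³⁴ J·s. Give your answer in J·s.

L_n = nℏ = 11 × 1.05 × 10⁻³⁴ = 1.16 × 10⁻³³ J·s

1.16 × 10⁻³³ J·s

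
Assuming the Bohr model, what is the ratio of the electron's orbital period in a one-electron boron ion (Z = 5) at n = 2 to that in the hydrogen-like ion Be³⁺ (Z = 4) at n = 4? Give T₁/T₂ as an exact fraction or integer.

T ∝ Z^-2 · n^3
T₁/T₂ = (5/4)^-2 · (2/4)^3 = 2/25

2/25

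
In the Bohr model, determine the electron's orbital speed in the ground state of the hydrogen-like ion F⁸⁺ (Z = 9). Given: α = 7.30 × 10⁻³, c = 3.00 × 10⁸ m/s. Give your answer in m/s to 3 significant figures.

v_n = Zαc/n = 9 × 0.00730 × 3.00 × 10⁸ / 1
    = 1.97 × 10⁷ m/s

1.97 × 10⁷ m/s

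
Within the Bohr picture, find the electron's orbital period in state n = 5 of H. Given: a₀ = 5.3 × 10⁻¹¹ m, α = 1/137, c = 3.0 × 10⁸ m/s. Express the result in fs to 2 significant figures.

r = n²a₀/Z = 5²·5.3 × 10⁻¹¹/1 = 1.3 × 10⁻⁹ m
v = Zαc/n = 1·0.0073·3.0 × 10⁸/5 = 4.4 × 10⁵ m/s
T = 2πr/v = 1.9 × 10⁻¹⁴ s = 19 fs

19 fs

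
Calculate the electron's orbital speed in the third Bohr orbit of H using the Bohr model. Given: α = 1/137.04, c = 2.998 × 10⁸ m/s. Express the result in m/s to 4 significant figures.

7.292 × 10⁵ m/s

v_n = Zαc/n = 1 × 0.007297 × 2.998 × 10⁸ / 3
    = 7.292 × 10⁵ m/s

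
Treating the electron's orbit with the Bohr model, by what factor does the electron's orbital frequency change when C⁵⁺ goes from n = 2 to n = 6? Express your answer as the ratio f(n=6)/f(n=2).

1/27

f ∝ Z^2 · n^-3; with Z fixed, f ∝ n^-3.
f(n=6)/f(n=2) = (6/2)^-3 = 1/27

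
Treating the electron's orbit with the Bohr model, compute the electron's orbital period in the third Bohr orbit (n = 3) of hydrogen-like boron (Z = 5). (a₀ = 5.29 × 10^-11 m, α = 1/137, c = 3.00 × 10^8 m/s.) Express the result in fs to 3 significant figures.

0.164 fs

r = n²a₀/Z = 3²·5.29 × 10^-11/5 = 9.52 × 10^-11 m
v = Zαc/n = 5·0.00730·3.00 × 10^8/3 = 3.65 × 10^6 m/s
T = 2πr/v = 1.64 × 10^-16 s = 0.164 fs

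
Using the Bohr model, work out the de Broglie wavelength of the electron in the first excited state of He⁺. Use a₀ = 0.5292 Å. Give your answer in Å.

The Bohr quantisation condition is nλ = 2πr_n.
r_n = n²a₀/Z = 1.058 Å
λ = 2πr_n/n = 2π·1.058/2 = 3.325 Å

3.325 Å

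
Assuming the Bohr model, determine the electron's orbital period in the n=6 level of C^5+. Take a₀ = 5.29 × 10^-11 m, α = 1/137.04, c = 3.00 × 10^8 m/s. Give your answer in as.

911 as

r = n²a₀/Z = 6²·5.29 × 10^-11/6 = 3.17 × 10^-10 m
v = Zαc/n = 6·0.00730·3.00 × 10^8/6 = 2.19 × 10^6 m/s
T = 2πr/v = 9.11 × 10^-16 s = 911 as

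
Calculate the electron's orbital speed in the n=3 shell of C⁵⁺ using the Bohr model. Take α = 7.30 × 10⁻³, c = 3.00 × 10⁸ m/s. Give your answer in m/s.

v_n = Zαc/n = 6 × 0.00730 × 3.00 × 10⁸ / 3
    = 4.38 × 10⁶ m/s

4.38 × 10⁶ m/s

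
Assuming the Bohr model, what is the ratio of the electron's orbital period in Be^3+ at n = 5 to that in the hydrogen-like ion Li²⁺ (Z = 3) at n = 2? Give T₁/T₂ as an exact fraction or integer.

T ∝ Z^-2 · n^3
T₁/T₂ = (4/3)^-2 · (5/2)^3 = 1125/128

1125/128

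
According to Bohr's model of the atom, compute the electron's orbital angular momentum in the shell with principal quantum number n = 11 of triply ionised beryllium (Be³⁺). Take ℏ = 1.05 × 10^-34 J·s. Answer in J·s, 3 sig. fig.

L_n = nℏ = 11 × 1.05 × 10^-34 = 1.16 × 10^-33 J·s

1.16 × 10^-33 J·s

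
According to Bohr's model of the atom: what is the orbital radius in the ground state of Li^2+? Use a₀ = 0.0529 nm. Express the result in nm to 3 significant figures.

0.0176 nm

r_n = n²a₀/Z = 1² × 0.0529 / 3
    = 1 × 0.0529 / 3 = 0.0176 nm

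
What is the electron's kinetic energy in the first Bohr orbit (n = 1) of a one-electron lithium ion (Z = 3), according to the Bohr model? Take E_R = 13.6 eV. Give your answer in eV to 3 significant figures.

For a Coulomb orbit the virial theorem gives K = −E_n.
E_n = −E_R·Z²/n², so K = E_R·Z²/n² = 13.6 × 3²/1² = 122 eV

122 eV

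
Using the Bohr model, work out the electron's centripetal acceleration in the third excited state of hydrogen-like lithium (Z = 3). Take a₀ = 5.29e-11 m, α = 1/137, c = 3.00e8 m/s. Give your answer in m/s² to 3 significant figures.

r = n²a₀/Z = 2.82e-10 m, v = Zαc/n = 1.64e6 m/s
a = v²/r = (1.64e6)² / 2.82e-10 = 9.56e21 m/s²

9.56e21 m/s²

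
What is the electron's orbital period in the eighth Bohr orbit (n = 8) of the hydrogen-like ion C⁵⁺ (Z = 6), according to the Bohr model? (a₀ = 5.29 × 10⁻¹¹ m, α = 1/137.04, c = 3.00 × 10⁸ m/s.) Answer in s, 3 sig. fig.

r = n²a₀/Z = 8²·5.29 × 10⁻¹¹/6 = 5.64 × 10⁻¹⁰ m
v = Zαc/n = 6·0.00730·3.00 × 10⁸/8 = 1.64 × 10⁶ m/s
T = 2πr/v = 2.16 × 10⁻¹⁵ s

2.16 × 10⁻¹⁵ s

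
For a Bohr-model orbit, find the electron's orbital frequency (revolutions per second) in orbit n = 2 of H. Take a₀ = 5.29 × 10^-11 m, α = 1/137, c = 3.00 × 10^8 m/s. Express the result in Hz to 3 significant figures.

8.24 × 10^14 Hz

r = n²a₀/Z = 2.12 × 10^-10 m, v = Zαc/n = 1.09 × 10^6 m/s
f = v/(2πr) = 8.24 × 10^14 Hz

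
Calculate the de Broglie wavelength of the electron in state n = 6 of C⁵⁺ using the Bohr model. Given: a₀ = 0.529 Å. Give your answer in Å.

The Bohr quantisation condition is nλ = 2πr_n.
r_n = n²a₀/Z = 3.17 Å
λ = 2πr_n/n = 2π·3.17/6 = 3.32 Å

3.32 Å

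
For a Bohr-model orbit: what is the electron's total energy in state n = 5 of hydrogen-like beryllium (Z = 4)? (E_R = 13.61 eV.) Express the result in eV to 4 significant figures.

E_n = −E_R·Z²/n² = −13.61 × 4²/5² = -8.710 eV

-8.710 eV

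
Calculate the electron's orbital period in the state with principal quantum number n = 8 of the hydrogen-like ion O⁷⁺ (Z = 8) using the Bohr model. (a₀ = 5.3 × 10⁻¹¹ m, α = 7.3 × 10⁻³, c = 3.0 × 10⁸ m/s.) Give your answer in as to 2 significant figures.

1200 as

r = n²a₀/Z = 8²·5.3 × 10⁻¹¹/8 = 4.2 × 10⁻¹⁰ m
v = Zαc/n = 8·0.0073·3.0 × 10⁸/8 = 2.2 × 10⁶ m/s
T = 2πr/v = 1.2 × 10⁻¹⁵ s = 1200 as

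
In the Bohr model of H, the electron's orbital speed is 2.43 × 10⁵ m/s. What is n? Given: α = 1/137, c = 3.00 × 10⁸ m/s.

v_n = Zαc/n ⇒ n = Zαc/v = 1 × 0.00730 × 3.00 × 10⁸ / 2.43 × 10⁵ ≈ 9.01
n = 9

9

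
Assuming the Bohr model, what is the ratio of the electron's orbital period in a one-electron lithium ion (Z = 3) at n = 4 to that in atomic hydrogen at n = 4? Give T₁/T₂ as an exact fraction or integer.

1/9

T ∝ Z^-2 · n^3
T₁/T₂ = (3/1)^-2 · (4/4)^3 = 1/9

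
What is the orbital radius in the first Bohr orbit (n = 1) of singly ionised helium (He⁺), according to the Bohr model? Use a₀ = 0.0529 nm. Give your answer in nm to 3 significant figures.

0.0265 nm

r_n = n²a₀/Z = 1² × 0.0529 / 2
    = 1 × 0.0529 / 2 = 0.0265 nm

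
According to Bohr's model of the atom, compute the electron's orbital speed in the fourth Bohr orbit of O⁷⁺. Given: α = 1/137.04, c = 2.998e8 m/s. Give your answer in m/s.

4.375e6 m/s

v_n = Zαc/n = 8 × 0.007297 × 2.998e8 / 4
    = 4.375e6 m/s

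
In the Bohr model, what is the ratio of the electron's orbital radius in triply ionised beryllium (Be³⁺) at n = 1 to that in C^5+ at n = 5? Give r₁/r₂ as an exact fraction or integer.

r ∝ Z^-1 · n^2
r₁/r₂ = (4/6)^-1 · (1/5)^2 = 3/50

3/50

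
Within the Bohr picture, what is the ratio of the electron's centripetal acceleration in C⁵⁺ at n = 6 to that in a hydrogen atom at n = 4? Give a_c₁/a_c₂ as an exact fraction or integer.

a_c ∝ Z^3 · n^-4
a_c₁/a_c₂ = (6/1)^3 · (6/4)^-4 = 128/3

128/3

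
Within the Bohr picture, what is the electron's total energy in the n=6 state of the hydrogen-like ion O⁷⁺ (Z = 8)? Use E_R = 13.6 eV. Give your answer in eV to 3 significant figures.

E_n = −E_R·Z²/n² = −13.6 × 8²/6² = -24.2 eV

-24.2 eV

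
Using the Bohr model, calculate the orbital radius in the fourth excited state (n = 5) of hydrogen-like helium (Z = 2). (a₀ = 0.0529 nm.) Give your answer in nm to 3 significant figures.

r_n = n²a₀/Z = 5² × 0.0529 / 2
    = 25 × 0.0529 / 2 = 0.661 nm

0.661 nm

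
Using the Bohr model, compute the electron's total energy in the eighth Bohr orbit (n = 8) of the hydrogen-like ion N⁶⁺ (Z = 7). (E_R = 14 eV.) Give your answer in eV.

E_n = −E_R·Z²/n² = −14 × 7²/8² = -11 eV

-11 eV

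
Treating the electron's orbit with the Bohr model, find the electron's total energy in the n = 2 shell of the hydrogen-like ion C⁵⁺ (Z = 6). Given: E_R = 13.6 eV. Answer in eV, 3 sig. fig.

-122 eV

E_n = −E_R·Z²/n² = −13.6 × 6²/2² = -122 eV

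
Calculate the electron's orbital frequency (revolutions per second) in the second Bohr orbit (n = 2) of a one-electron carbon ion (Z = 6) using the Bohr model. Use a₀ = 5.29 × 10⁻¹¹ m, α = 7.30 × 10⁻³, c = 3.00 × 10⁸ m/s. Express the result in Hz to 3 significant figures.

r = n²a₀/Z = 3.53 × 10⁻¹¹ m, v = Zαc/n = 6.57 × 10⁶ m/s
f = v/(2πr) = 2.96 × 10¹⁶ Hz

2.96 × 10¹⁶ Hz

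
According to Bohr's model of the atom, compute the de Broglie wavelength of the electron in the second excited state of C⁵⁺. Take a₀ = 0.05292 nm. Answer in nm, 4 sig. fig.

0.1663 nm

The Bohr quantisation condition is nλ = 2πr_n.
r_n = n²a₀/Z = 0.07938 nm
λ = 2πr_n/n = 2π·0.07938/3 = 0.1663 nm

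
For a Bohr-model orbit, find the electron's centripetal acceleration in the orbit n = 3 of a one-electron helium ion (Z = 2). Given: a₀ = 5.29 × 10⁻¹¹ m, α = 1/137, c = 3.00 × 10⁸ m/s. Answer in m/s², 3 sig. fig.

8.95 × 10²¹ m/s²

r = n²a₀/Z = 2.38 × 10⁻¹⁰ m, v = Zαc/n = 1.46 × 10⁶ m/s
a = v²/r = (1.46 × 10⁶)² / 2.38 × 10⁻¹⁰ = 8.95 × 10²¹ m/s²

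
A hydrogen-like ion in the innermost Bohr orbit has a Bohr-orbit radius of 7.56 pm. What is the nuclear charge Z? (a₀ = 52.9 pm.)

r_n = n²a₀/Z ⇒ Z = n²a₀/r = 1² × 52.9 / 7.56 ≈ 7.00
Z = 7

7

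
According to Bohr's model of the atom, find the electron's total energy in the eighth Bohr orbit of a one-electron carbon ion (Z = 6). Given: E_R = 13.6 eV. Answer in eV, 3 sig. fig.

E_n = −E_R·Z²/n² = −13.6 × 6²/8² = -7.65 eV

-7.65 eV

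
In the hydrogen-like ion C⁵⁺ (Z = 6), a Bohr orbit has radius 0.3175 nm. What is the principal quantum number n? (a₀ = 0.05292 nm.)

6

r_n = n²a₀/Z ⇒ n² = rZ/a₀ = 0.3175 × 6 / 0.05292 ≈ 36.00
n = 6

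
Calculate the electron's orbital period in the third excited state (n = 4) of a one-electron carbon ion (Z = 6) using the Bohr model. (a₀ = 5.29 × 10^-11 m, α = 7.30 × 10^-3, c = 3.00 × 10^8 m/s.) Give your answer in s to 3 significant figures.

r = n²a₀/Z = 4²·5.29 × 10^-11/6 = 1.41 × 10^-10 m
v = Zαc/n = 6·0.00730·3.00 × 10^8/4 = 3.29 × 10^6 m/s
T = 2πr/v = 2.70 × 10^-16 s

2.70 × 10^-16 s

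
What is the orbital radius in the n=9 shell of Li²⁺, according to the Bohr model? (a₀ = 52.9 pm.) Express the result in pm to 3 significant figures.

1430 pm

r_n = n²a₀/Z = 9² × 52.9 / 3
    = 81 × 52.9 / 3 = 1430 pm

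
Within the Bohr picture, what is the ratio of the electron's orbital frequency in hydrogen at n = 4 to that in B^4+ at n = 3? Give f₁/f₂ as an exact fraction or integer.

27/1600

f ∝ Z^2 · n^-3
f₁/f₂ = (1/5)^2 · (4/3)^-3 = 27/1600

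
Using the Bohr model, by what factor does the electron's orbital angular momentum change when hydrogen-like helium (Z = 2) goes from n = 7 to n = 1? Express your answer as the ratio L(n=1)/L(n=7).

L = nℏ depends only on n, so L ∝ n.
L(n=1)/L(n=7) = (1/7)^1 = 1/7

1/7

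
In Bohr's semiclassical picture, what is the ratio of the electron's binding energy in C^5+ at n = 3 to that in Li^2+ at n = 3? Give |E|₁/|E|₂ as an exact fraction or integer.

4

|E| ∝ Z^2 · n^-2
|E|₁/|E|₂ = (6/3)^2 · (3/3)^-2 = 4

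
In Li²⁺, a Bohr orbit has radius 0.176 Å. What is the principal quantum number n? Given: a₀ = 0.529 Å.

r_n = n²a₀/Z ⇒ n² = rZ/a₀ = 0.176 × 3 / 0.529 ≈ 1.00
n = 1

1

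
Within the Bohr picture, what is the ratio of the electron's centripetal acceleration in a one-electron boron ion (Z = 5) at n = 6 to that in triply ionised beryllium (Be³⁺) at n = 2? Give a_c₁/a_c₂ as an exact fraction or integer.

a_c ∝ Z^3 · n^-4
a_c₁/a_c₂ = (5/4)^3 · (6/2)^-4 = 125/5184

125/5184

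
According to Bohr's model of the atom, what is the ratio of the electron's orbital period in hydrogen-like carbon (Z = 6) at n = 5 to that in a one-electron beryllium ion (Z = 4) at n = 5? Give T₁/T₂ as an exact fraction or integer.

4/9

T ∝ Z^-2 · n^3
T₁/T₂ = (6/4)^-2 · (5/5)^3 = 4/9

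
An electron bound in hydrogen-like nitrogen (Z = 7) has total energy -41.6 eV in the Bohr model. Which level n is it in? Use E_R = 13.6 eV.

4

E_n = −E_R Z²/n² ⇒ n² = E_R Z²/(−E_n) = 13.6 × 7² / 41.6 ≈ 16.02
n = 4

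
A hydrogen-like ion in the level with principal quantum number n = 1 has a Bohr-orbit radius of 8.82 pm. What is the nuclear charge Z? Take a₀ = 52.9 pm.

6

r_n = n²a₀/Z ⇒ Z = n²a₀/r = 1² × 52.9 / 8.82 ≈ 6.00
Z = 6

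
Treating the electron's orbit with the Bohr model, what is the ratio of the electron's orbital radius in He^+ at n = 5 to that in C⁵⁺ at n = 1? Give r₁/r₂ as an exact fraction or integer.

75

r ∝ Z^-1 · n^2
r₁/r₂ = (2/6)^-1 · (5/1)^2 = 75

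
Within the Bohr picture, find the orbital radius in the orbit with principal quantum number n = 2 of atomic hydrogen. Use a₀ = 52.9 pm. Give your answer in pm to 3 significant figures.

r_n = n²a₀/Z = 2² × 52.9 / 1
    = 4 × 52.9 / 1 = 212 pm

212 pm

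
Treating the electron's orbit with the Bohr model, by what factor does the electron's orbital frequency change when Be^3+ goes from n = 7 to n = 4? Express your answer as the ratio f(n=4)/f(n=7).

343/64

f ∝ Z^2 · n^-3; with Z fixed, f ∝ n^-3.
f(n=4)/f(n=7) = (4/7)^-3 = 343/64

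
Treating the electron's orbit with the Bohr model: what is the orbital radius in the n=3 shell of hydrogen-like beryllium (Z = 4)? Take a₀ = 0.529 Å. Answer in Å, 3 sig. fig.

r_n = n²a₀/Z = 3² × 0.529 / 4
    = 9 × 0.529 / 4 = 1.19 Å

1.19 Å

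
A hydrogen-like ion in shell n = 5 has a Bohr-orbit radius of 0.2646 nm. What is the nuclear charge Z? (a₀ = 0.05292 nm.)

r_n = n²a₀/Z ⇒ Z = n²a₀/r = 5² × 0.05292 / 0.2646 ≈ 5.00
Z = 5

5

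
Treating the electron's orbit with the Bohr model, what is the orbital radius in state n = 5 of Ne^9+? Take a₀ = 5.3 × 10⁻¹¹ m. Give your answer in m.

r_n = n²a₀/Z = 5² × 5.3 × 10⁻¹¹ / 10
    = 25 × 5.3 × 10⁻¹¹ / 10 = 1.3 × 10⁻¹⁰ m

1.3 × 10⁻¹⁰ m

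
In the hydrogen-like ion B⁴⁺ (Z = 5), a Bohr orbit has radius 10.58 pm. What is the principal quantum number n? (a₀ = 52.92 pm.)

r_n = n²a₀/Z ⇒ n² = rZ/a₀ = 10.58 × 5 / 52.92 ≈ 1.00
n = 1

1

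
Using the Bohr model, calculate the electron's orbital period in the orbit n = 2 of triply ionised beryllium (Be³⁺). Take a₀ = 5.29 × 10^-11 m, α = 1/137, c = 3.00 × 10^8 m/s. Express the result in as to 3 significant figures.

75.9 as

r = n²a₀/Z = 2²·5.29 × 10^-11/4 = 5.29 × 10^-11 m
v = Zαc/n = 4·0.00730·3.00 × 10^8/2 = 4.38 × 10^6 m/s
T = 2πr/v = 7.59 × 10^-17 s = 75.9 as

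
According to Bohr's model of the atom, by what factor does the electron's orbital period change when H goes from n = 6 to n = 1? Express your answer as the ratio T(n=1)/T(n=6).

T ∝ Z^-2 · n^3; with Z fixed, T ∝ n^3.
T(n=1)/T(n=6) = (1/6)^3 = 1/216

1/216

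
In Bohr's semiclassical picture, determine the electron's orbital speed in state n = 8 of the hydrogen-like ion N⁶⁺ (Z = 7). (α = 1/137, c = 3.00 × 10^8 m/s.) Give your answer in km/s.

1920 km/s

v_n = Zαc/n = 7 × 0.00730 × 3.00 × 10^8 / 8
    = 1920 km/s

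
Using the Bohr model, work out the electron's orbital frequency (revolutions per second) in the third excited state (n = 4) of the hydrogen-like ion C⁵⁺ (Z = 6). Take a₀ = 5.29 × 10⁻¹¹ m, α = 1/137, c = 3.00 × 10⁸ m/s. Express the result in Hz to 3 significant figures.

r = n²a₀/Z = 1.41 × 10⁻¹⁰ m, v = Zαc/n = 3.28 × 10⁶ m/s
f = v/(2πr) = 3.71 × 10¹⁵ Hz

3.71 × 10¹⁵ Hz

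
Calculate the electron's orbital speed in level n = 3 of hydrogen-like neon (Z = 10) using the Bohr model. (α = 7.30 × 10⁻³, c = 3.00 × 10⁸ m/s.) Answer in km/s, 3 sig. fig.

7300 km/s

v_n = Zαc/n = 10 × 0.00730 × 3.00 × 10⁸ / 3
    = 7300 km/s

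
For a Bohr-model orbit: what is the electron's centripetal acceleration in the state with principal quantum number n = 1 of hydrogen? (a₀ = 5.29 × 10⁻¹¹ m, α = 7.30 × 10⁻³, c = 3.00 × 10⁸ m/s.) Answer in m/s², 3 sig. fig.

9.07 × 10²² m/s²

r = n²a₀/Z = 5.29 × 10⁻¹¹ m, v = Zαc/n = 2.19 × 10⁶ m/s
a = v²/r = (2.19 × 10⁶)² / 5.29 × 10⁻¹¹ = 9.07 × 10²² m/s²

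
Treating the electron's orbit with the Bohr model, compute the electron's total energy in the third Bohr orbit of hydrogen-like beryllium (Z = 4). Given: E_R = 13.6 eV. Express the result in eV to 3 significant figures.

E_n = −E_R·Z²/n² = −13.6 × 4²/3² = -24.2 eV

-24.2 eV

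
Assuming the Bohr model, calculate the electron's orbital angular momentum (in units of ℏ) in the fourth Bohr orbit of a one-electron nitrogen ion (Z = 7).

4

L_n = nℏ, so L/ℏ = n = 4.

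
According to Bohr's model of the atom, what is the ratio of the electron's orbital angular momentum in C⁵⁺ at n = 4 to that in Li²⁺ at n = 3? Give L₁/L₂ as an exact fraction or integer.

4/3

L = nℏ is independent of Z.
L₁/L₂ = n₁/n₂ = 4/3 = 4/3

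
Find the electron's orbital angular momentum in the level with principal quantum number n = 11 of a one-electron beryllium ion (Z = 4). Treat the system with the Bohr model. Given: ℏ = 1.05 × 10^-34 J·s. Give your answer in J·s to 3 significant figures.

1.16 × 10^-33 J·s

L_n = nℏ = 11 × 1.05 × 10^-34 = 1.16 × 10^-33 J·s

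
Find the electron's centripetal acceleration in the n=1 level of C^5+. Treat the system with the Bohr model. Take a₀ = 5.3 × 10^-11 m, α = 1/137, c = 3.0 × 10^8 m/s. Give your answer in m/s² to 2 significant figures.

2.0 × 10^25 m/s²

r = n²a₀/Z = 8.8 × 10^-12 m, v = Zαc/n = 1.3 × 10^7 m/s
a = v²/r = (1.3 × 10^7)² / 8.8 × 10^-12 = 2.0 × 10^25 m/s²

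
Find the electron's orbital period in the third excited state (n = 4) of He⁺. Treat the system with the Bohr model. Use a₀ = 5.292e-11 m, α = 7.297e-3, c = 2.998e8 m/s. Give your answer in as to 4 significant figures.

2432 as

r = n²a₀/Z = 4²·5.292e-11/2 = 4.234e-10 m
v = Zαc/n = 2·0.007297·2.998e8/4 = 1.094e6 m/s
T = 2πr/v = 2.432e-15 s = 2432 as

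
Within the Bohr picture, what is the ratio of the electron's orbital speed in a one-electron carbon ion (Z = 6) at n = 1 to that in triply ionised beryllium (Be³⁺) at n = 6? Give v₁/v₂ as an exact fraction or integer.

v ∝ Z^1 · n^-1
v₁/v₂ = (6/4)^1 · (1/6)^-1 = 9

9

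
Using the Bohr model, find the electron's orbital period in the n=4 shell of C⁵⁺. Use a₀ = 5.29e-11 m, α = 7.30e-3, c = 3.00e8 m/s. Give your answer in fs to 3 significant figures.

r = n²a₀/Z = 4²·5.29e-11/6 = 1.41e-10 m
v = Zαc/n = 6·0.00730·3.00e8/4 = 3.29e6 m/s
T = 2πr/v = 2.70e-16 s = 0.270 fs

0.270 fs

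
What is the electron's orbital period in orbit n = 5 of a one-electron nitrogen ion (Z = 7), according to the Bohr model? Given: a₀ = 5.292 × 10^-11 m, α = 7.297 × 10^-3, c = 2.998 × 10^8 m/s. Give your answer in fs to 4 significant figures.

r = n²a₀/Z = 5²·5.292 × 10^-11/7 = 1.890 × 10^-10 m
v = Zαc/n = 7·0.007297·2.998 × 10^8/5 = 3.063 × 10^6 m/s
T = 2πr/v = 3.877 × 10^-16 s = 0.3877 fs

0.3877 fs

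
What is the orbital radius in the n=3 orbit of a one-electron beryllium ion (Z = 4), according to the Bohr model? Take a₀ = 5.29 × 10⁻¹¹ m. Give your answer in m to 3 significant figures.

r_n = n²a₀/Z = 3² × 5.29 × 10⁻¹¹ / 4
    = 9 × 5.29 × 10⁻¹¹ / 4 = 1.19 × 10⁻¹⁰ m

1.19 × 10⁻¹⁰ m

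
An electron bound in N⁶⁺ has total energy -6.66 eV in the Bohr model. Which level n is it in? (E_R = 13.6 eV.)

E_n = −E_R Z²/n² ⇒ n² = E_R Z²/(−E_n) = 13.6 × 7² / 6.66 ≈ 100.06
n = 10

10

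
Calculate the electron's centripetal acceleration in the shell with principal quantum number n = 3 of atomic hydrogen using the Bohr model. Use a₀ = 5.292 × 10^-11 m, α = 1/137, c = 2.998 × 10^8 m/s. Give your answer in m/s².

r = n²a₀/Z = 4.763 × 10^-10 m, v = Zαc/n = 7.294 × 10^5 m/s
a = v²/r = (7.294 × 10^5)² / 4.763 × 10^-10 = 1.117 × 10^21 m/s²

1.117 × 10^21 m/s²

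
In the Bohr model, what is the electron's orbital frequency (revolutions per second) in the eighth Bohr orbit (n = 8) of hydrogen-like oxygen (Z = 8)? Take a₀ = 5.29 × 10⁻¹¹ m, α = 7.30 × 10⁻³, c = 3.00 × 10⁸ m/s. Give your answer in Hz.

8.24 × 10¹⁴ Hz

r = n²a₀/Z = 4.23 × 10⁻¹⁰ m, v = Zαc/n = 2.19 × 10⁶ m/s
f = v/(2πr) = 8.24 × 10¹⁴ Hz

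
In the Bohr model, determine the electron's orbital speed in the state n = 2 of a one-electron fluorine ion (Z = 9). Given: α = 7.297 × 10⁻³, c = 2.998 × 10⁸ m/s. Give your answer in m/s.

9.844 × 10⁶ m/s

v_n = Zαc/n = 9 × 0.007297 × 2.998 × 10⁸ / 2
    = 9.844 × 10⁶ m/s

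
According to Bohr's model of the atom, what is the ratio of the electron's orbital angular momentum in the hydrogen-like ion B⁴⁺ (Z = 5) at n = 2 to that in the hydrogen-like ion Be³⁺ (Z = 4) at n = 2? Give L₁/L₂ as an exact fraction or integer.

1

L = nℏ is independent of Z.
L₁/L₂ = n₁/n₂ = 2/2 = 1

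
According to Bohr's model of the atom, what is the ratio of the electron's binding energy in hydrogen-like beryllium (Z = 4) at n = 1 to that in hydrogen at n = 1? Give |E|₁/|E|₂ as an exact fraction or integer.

|E| ∝ Z^2 · n^-2
|E|₁/|E|₂ = (4/1)^2 · (1/1)^-2 = 16

16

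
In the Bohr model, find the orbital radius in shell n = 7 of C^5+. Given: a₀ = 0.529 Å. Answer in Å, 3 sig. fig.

4.32 Å

r_n = n²a₀/Z = 7² × 0.529 / 6
    = 49 × 0.529 / 6 = 4.32 Å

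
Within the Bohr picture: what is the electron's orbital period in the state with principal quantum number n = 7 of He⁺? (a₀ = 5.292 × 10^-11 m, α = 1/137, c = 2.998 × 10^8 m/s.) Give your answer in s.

r = n²a₀/Z = 7²·5.292 × 10^-11/2 = 1.297 × 10^-9 m
v = Zαc/n = 2·0.007299·2.998 × 10^8/7 = 6.252 × 10^5 m/s
T = 2πr/v = 1.303 × 10^-14 s

1.303 × 10^-14 s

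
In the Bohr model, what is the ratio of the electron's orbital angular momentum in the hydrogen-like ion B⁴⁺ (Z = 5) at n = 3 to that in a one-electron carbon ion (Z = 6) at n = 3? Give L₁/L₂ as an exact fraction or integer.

1

L = nℏ is independent of Z.
L₁/L₂ = n₁/n₂ = 3/3 = 1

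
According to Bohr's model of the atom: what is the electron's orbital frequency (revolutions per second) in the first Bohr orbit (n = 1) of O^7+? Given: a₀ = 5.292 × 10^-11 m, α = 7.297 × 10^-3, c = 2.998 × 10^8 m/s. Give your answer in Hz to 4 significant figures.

r = n²a₀/Z = 6.615 × 10^-12 m, v = Zαc/n = 1.750 × 10^7 m/s
f = v/(2πr) = 4.211 × 10^17 Hz

4.211 × 10^17 Hz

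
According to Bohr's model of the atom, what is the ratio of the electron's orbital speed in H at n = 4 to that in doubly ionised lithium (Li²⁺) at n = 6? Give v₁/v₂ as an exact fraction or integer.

1/2

v ∝ Z^1 · n^-1
v₁/v₂ = (1/3)^1 · (4/6)^-1 = 1/2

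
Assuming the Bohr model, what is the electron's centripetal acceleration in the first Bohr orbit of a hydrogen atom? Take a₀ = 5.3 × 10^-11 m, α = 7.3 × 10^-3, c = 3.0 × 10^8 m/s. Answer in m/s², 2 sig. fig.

r = n²a₀/Z = 5.3 × 10^-11 m, v = Zαc/n = 2.2 × 10^6 m/s
a = v²/r = (2.2 × 10^6)² / 5.3 × 10^-11 = 9.0 × 10^22 m/s²

9.0 × 10^22 m/s²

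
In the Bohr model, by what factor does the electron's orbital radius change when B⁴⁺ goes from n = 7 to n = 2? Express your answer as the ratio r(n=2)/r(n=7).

r ∝ Z^-1 · n^2; with Z fixed, r ∝ n^2.
r(n=2)/r(n=7) = (2/7)^2 = 4/49

4/49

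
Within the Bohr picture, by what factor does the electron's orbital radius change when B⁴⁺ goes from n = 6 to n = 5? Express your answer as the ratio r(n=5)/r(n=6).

r ∝ Z^-1 · n^2; with Z fixed, r ∝ n^2.
r(n=5)/r(n=6) = (5/6)^2 = 25/36

25/36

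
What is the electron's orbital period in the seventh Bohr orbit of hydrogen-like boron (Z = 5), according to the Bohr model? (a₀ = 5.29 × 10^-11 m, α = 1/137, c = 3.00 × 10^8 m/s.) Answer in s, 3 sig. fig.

2.08 × 10^-15 s

r = n²a₀/Z = 7²·5.29 × 10^-11/5 = 5.18 × 10^-10 m
v = Zαc/n = 5·0.00730·3.00 × 10^8/7 = 1.56 × 10^6 m/s
T = 2πr/v = 2.08 × 10^-15 s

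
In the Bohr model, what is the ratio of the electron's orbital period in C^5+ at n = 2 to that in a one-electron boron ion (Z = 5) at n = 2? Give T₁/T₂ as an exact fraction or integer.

25/36

T ∝ Z^-2 · n^3
T₁/T₂ = (6/5)^-2 · (2/2)^3 = 25/36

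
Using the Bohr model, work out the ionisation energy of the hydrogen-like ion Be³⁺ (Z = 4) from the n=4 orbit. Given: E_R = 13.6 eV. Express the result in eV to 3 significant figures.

13.6 eV

E_n = −E_R·Z²/n² = −13.6 × 4²/4² eV = -13.6 eV
Ionisation energy = −E_n = 13.6 eV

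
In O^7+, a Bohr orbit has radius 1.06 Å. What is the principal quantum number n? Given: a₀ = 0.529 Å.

r_n = n²a₀/Z ⇒ n² = rZ/a₀ = 1.06 × 8 / 0.529 ≈ 16.03
n = 4

4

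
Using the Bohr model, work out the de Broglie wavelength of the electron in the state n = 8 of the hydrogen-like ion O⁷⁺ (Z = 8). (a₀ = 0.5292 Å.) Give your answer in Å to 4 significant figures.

The Bohr quantisation condition is nλ = 2πr_n.
r_n = n²a₀/Z = 4.234 Å
λ = 2πr_n/n = 2π·4.234/8 = 3.325 Å

3.325 Å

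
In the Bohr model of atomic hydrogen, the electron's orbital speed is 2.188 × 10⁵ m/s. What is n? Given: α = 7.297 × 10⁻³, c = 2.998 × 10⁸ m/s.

10

v_n = Zαc/n ⇒ n = Zαc/v = 1 × 0.007297 × 2.998 × 10⁸ / 2.188 × 10⁵ ≈ 10.00
n = 10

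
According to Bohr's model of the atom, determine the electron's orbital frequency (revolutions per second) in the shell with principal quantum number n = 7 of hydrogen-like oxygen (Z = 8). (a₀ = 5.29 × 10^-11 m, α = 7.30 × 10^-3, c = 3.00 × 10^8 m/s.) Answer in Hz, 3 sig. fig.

1.23 × 10^15 Hz

r = n²a₀/Z = 3.24 × 10^-10 m, v = Zαc/n = 2.50 × 10^6 m/s
f = v/(2πr) = 1.23 × 10^15 Hz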